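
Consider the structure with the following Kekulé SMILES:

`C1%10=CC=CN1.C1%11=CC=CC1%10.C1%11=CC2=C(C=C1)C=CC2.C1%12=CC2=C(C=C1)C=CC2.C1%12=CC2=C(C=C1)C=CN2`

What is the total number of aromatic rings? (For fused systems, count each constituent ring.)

5

The SMILES encodes a five-membered ring of four carbons and one nitrogen bearing a hydrogen, with two C=C double bonds; a five-membered carbon ring with two conjugated C=C double bonds and one sp³ carbon; a six-membered carbon ring with three alternating C=C double bonds, fused to a five-membered carbon ring containing one C=C double bond and one sp³ carbon; a six-membered carbon ring with three alternating C=C double bonds, fused to a five-membered carbon ring containing one C=C double bond and one sp³ carbon; a six-membered carbon ring with three alternating C=C double bonds, fused to a five-membered ring containing one N–H nitrogen and two C=C double bonds.
The 5-membered ring with one N–H has a continuous p-orbital overlap around the ring; 2 ring double bonds (4 π electrons) plus a heteroatom lone pair (2) give 6 π electrons. Since 6 = 4n+2 (n=1), it is aromatic (pyrrole).
The 5-membered ring has one sp³ carbon, so it is not fully conjugated — not aromatic (cyclopentadiene).
The 6-membered ring is planar and fully conjugated; 3 ring double bonds give 6 π electrons. 6 = 4(1)+2, so it is aromatic (benzene ring).
The second 5-membered ring has one sp³ carbon, so it is not fully conjugated — not aromatic (cyclopentene ring).
The second 6-membered ring is fully conjugated (every ring atom contributes a p orbital); 3 ring double bonds give 6 π electrons. Since 6 = 4n+2 (n=1), it is aromatic (benzene ring).
The third 5-membered ring has one sp³ carbon, so it is not fully conjugated — not aromatic (cyclopentene ring).
The fused 6/5-membered bicyclic (with one N–H) is a single π system with 9 sp² atoms and 10 π electrons from ring double bonds plus a heteroatom lone pair. 10 = 4(2)+2, so the system is aromatic and both rings count as aromatic (indole).
5 of the 8 rings are aromatic. Total: 5.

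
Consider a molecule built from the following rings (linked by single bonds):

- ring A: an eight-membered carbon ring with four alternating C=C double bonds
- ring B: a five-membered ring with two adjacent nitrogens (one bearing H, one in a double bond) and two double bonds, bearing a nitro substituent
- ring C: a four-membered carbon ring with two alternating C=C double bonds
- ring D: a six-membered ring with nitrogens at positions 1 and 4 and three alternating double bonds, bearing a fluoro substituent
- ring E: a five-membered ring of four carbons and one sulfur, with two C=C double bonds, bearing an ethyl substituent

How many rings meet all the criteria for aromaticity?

Ring A has only sp² ring atoms; a planar conformation would have a fully conjugated π system of 8 electrons. But 8 = 4(2), which is 4n not 4n+2, so ring A is not aromatic (cyclooctatetraene) — cyclooctatetraene distorts into a non-planar tub to avoid antiaromaticity.
Ring B is planar and fully conjugated; 2 ring double bonds (4 π electrons) plus a heteroatom lone pair (2) give 6 π electrons. Since 6 = 4n+2 (n=1), ring B is aromatic (pyrazole).
Ring C has only sp² ring atoms; a planar conformation would have a fully conjugated π system of 4 electrons. But 4 = 4(1), which is 4n not 4n+2, so ring C is not aromatic (cyclobutadiene) — cyclobutadiene is antiaromatic and distorts to a rectangle.
Ring D is planar and fully conjugated; 3 ring double bonds give 6 π electrons. 6 = 4(1)+2, so ring D is aromatic (pyrazine).
Ring E has a continuous p-orbital overlap around the ring; 2 ring double bonds (4 π electrons) plus a heteroatom lone pair (2) give 6 π electrons. 6 = 4(1)+2, so ring E is aromatic (thiophene).
Aromatic: B, D, E. Total: 3.

3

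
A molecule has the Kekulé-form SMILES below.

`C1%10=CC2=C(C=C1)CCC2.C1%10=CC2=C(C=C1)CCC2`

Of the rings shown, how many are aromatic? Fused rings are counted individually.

The SMILES encodes a six-membered carbon ring with three alternating C=C double bonds, fused to a saturated five-membered carbon ring; a six-membered carbon ring with three alternating C=C double bonds, fused to a saturated five-membered carbon ring.
The 6-membered ring is planar and fully conjugated; 3 ring double bonds give 6 π electrons. 6 = 4(1)+2, so it is aromatic (benzene ring).
The 5-membered ring has three sp³ carbons, so it is not fully conjugated — not aromatic (cyclopentane ring).
The second 6-membered ring has a continuous p-orbital overlap around the ring; 3 ring double bonds give 6 π electrons. Since 6 = 4n+2 (n=1), it is aromatic (benzene ring).
The second 5-membered ring has three sp³ carbons, so it is not fully conjugated — not aromatic (cyclopentane ring).
2 of the 4 rings are aromatic. Total: 2.

2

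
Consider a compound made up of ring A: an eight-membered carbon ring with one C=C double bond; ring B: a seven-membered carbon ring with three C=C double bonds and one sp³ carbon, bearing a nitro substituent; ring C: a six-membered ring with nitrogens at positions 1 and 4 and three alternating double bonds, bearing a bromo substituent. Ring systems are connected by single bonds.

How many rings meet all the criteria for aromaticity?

Ring A has six sp³ carbons, so it is not fully conjugated — not aromatic (cyclooctene).
Ring B has one sp³ carbon, so it is not fully conjugated — not aromatic (cycloheptatriene).
Ring C has a continuous p-orbital overlap around the ring; 3 ring double bonds give 6 π electrons. That satisfies 4n+2 with n=1, so ring C is aromatic (pyrazine).
Aromatic: C. Total: 1.

1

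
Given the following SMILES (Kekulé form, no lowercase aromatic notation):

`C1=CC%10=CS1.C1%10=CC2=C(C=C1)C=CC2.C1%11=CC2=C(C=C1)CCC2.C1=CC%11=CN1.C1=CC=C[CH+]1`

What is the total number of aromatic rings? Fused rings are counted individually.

4

The SMILES encodes a five-membered ring of four carbons and one sulfur, with two C=C double bonds; a six-membered carbon ring with three alternating C=C double bonds, fused to a five-membered carbon ring containing one C=C double bond and one sp³ carbon; a six-membered carbon ring with three alternating C=C double bonds, fused to a saturated five-membered carbon ring; a five-membered ring of four carbons and one nitrogen bearing a hydrogen, with two C=C double bonds; a five-membered all-carbon ring bearing a positive charge on one carbon, with two C=C double bonds.
The 5-membered ring with one sulfur has a continuous p-orbital overlap around the ring; 2 ring double bonds (4 π electrons) plus a heteroatom lone pair (2) give 6 π electrons. That satisfies 4n+2 with n=1, so it is aromatic (thiophene).
The 6-membered ring is fully conjugated (every ring atom contributes a p orbital); 3 ring double bonds give 6 π electrons. Since 6 = 4n+2 (n=1), it is aromatic (benzene ring).
The 5-membered ring has one sp³ carbon, so it is not fully conjugated — not aromatic (cyclopentene ring).
The second 6-membered ring has a continuous p-orbital overlap around the ring; 3 ring double bonds give 6 π electrons. 6 = 4(1)+2, so it is aromatic (benzene ring).
The second 5-membered ring has three sp³ carbons, so it is not fully conjugated — not aromatic (cyclopentane ring).
The 5-membered ring with one N–H has a continuous p-orbital overlap around the ring; 2 ring double bonds (4 π electrons) plus a heteroatom lone pair (2) give 6 π electrons. That satisfies 4n+2 with n=1, so it is aromatic (pyrrole).
The third 5-membered ring has only sp² ring atoms; a planar conformation would have a fully conjugated π system of 4 electrons. But 4 = 4(1), which is 4n not 4n+2, so it is not aromatic (cyclopentadienyl cation).
4 of the 7 rings are aromatic. Total: 4.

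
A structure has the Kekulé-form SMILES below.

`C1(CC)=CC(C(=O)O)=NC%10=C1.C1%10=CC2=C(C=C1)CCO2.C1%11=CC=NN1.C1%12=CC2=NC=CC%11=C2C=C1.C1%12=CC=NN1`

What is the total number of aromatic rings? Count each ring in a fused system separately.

6

The SMILES encodes a six-membered ring of five carbons and one nitrogen with three alternating double bonds; a six-membered carbon ring with three alternating C=C double bonds, fused to a five-membered ring containing one oxygen and two sp³ carbons; a five-membered ring with two adjacent nitrogens (one bearing H, one in a double bond) and two double bonds; two fused six-membered rings, each with three alternating double bonds; one ring is all carbon and the other has one ring nitrogen; a five-membered ring with two adjacent nitrogens (one bearing H, one in a double bond) and two double bonds.
The 6-membered ring with one nitrogen has a continuous p-orbital overlap around the ring; 3 ring double bonds give 6 π electrons. Since 6 = 4n+2 (n=1), it is aromatic (pyridine).
The 6-membered ring is fully conjugated (every ring atom contributes a p orbital); 3 ring double bonds give 6 π electrons. That satisfies 4n+2 with n=1, so it is aromatic (benzene ring).
The 5-membered ring with one oxygen has two sp³ carbons, so it is not fully conjugated — not aromatic (oxolane ring).
The 5-membered ring with two adjacent nitrogens (one N–H, one =N–) is planar and fully conjugated; 2 ring double bonds (4 π electrons) plus a heteroatom lone pair (2) give 6 π electrons. 6 = 4(1)+2, so it is aromatic (pyrazole).
The fused 6/6-membered bicyclic (with one nitrogen) is a single π system with 10 sp² atoms and 10 π electrons from ring double bonds. 10 = 4(2)+2, so the system is aromatic and both rings count as aromatic (quinoline).
The second 5-membered ring with two adjacent nitrogens (one N–H, one =N–) has a continuous p-orbital overlap around the ring; 2 ring double bonds (4 π electrons) plus a heteroatom lone pair (2) give 6 π electrons. That satisfies 4n+2 with n=1, so it is aromatic (pyrazole).
6 of the 7 rings are aromatic. Total: 6.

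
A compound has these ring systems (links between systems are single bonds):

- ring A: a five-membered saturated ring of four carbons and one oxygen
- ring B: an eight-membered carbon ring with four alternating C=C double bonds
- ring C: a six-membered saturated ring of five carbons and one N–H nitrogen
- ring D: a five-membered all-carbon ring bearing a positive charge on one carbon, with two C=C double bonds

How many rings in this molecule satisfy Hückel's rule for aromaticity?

0

Ring A has only sp³ atoms, so it is not fully conjugated — not aromatic (tetrahydrofuran).
Ring B has only sp² ring atoms; a planar conformation would have a fully conjugated π system of 8 electrons. But 8 = 4(2), which is 4n not 4n+2, so ring B is not aromatic (cyclooctatetraene) — cyclooctatetraene distorts into a non-planar tub to avoid antiaromaticity.
Ring C has only sp³ atoms, so it is not fully conjugated — not aromatic (piperidine).
Ring D has only sp² ring atoms; a planar conformation would have a fully conjugated π system of 4 electrons. But 4 = 4(1), which is 4n not 4n+2, so ring D is not aromatic (cyclopentadienyl cation).
No ring is aromatic. Total: 0.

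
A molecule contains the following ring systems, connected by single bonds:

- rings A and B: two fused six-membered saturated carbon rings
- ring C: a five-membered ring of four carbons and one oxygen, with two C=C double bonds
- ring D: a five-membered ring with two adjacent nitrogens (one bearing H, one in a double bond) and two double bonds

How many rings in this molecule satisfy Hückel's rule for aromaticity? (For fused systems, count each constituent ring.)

Ring A has only sp³ atoms, so it is not fully conjugated — not aromatic (cyclohexane ring).
Ring B has only sp³ atoms, so it is not fully conjugated — not aromatic (cyclohexane ring).
Ring C is fully conjugated (every ring atom contributes a p orbital); 2 ring double bonds (4 π electrons) plus a heteroatom lone pair (2) give 6 π electrons. Since 6 = 4n+2 (n=1), ring C is aromatic (furan).
Ring D is fully conjugated (every ring atom contributes a p orbital); 2 ring double bonds (4 π electrons) plus a heteroatom lone pair (2) give 6 π electrons. Since 6 = 4n+2 (n=1), ring D is aromatic (pyrazole).
Aromatic: C, D. Total: 2.

2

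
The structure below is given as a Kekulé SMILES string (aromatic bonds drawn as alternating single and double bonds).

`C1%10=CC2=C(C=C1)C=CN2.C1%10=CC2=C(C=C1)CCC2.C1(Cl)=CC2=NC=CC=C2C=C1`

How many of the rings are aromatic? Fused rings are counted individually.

The SMILES encodes a six-membered carbon ring with three alternating C=C double bonds, fused to a five-membered ring containing one N–H nitrogen and two C=C double bonds; a six-membered carbon ring with three alternating C=C double bonds, fused to a saturated five-membered carbon ring; two fused six-membered rings, each with three alternating double bonds; one ring is all carbon and the other has one ring nitrogen.
The fused 6/5-membered bicyclic (with one N–H) is a single π system with 9 sp² atoms and 10 π electrons from ring double bonds plus a heteroatom lone pair. 10 = 4(2)+2, so the system is aromatic and both rings count as aromatic (indole).
The 6-membered ring is planar and fully conjugated; 3 ring double bonds give 6 π electrons. Since 6 = 4n+2 (n=1), it is aromatic (benzene ring).
The 5-membered ring has three sp³ carbons, so it is not fully conjugated — not aromatic (cyclopentane ring).
The fused 6/6-membered bicyclic (with one nitrogen) is a single π system with 10 sp² atoms and 10 π electrons from ring double bonds. 10 = 4(2)+2, so the system is aromatic and both rings count as aromatic (quinoline).
5 of the 6 rings are aromatic. Total: 5.

5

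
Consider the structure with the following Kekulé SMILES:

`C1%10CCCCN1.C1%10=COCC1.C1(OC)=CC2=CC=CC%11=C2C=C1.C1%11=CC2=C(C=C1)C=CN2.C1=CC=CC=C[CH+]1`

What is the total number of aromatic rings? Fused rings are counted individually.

The SMILES encodes a six-membered saturated ring of five carbons and one N–H nitrogen; a five-membered ring of four carbons and one oxygen, with one C=C double bond and two sp³ carbons; two fused six-membered carbon rings, each with three alternating C=C double bonds; a six-membered carbon ring with three alternating C=C double bonds, fused to a five-membered ring containing one N–H nitrogen and two C=C double bonds; a seven-membered all-carbon ring bearing a positive charge on one carbon, with three C=C double bonds.
The 6-membered ring with one N–H has only sp³ atoms, so it is not fully conjugated — not aromatic (piperidine).
The 5-membered ring with one oxygen has two sp³ carbons, so it is not fully conjugated — not aromatic (2,3-dihydrofuran).
The fused 6/6-membered bicyclic is a single π system with 10 sp² atoms and 10 π electrons from ring double bonds. 10 = 4(2)+2, so the system is aromatic and both rings count as aromatic (naphthalene).
The fused 6/5-membered bicyclic (with one N–H) is a single π system with 9 sp² atoms and 10 π electrons from ring double bonds plus a heteroatom lone pair. 10 = 4(2)+2, so the system is aromatic and both rings count as aromatic (indole).
The 7-membered ring is fully conjugated (every ring atom contributes a p orbital); 3 ring double bonds (6 π electrons) plus the carbocation's empty p orbital (0, but keeps the ring conjugated) give 6 π electrons. 6 = 4(1)+2, so it is aromatic (tropylium cation).
5 of the 7 rings are aromatic. Total: 5.

5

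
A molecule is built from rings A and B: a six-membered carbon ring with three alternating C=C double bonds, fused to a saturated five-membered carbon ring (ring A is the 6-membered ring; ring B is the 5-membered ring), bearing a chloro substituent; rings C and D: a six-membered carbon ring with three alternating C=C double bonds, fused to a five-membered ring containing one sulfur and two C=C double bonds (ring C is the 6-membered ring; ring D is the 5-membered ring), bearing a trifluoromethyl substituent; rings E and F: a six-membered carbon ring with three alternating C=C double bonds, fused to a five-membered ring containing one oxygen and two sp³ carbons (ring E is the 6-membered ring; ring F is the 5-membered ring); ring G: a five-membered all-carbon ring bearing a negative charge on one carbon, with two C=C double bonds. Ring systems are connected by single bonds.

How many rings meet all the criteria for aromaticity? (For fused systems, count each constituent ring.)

5

Ring A is fully conjugated (every ring atom contributes a p orbital); 3 ring double bonds give 6 π electrons. That satisfies 4n+2 with n=1, so ring A is aromatic (benzene ring).
Ring B has three sp³ carbons, so it is not fully conjugated — not aromatic (cyclopentane ring).
Rings C and D form a fused bicyclic system (with one sulfur) with 9 sp² atoms and 10 π electrons from ring double bonds plus a heteroatom lone pair. 10 = 4(2)+2, so the system is aromatic and both rings count as aromatic (benzothiophene).
Ring E is planar and fully conjugated; 3 ring double bonds give 6 π electrons. That satisfies 4n+2 with n=1, so ring E is aromatic (benzene ring).
Ring F has two sp³ carbons, so it is not fully conjugated — not aromatic (oxolane ring).
Ring G is fully conjugated (every ring atom contributes a p orbital); 2 ring double bonds (4 π electrons) plus the carbanion lone pair (2) give 6 π electrons. That satisfies 4n+2 with n=1, so ring G is aromatic (cyclopentadienyl anion).
Aromatic: A, C, D, E, G. Total: 5.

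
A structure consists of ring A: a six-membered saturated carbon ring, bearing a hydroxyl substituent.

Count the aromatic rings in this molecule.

Ring A has only sp³ atoms, so it is not fully conjugated — not aromatic (cyclohexane).

0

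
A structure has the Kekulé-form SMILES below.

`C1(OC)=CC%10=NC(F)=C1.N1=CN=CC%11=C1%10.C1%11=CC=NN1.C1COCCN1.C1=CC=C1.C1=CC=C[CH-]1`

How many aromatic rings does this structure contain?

The SMILES encodes a six-membered ring of five carbons and one nitrogen with three alternating double bonds; a six-membered ring with nitrogens at positions 1 and 3 and three alternating double bonds; a five-membered ring with two adjacent nitrogens (one bearing H, one in a double bond) and two double bonds; a six-membered saturated ring with an oxygen and an N–H nitrogen at positions 1 and 4; a four-membered carbon ring with two alternating C=C double bonds; a five-membered all-carbon ring bearing a negative charge on one carbon, with two C=C double bonds.
The 6-membered ring with one nitrogen is planar and fully conjugated; 3 ring double bonds give 6 π electrons. Since 6 = 4n+2 (n=1), it is aromatic (pyridine).
The 6-membered ring with two nitrogens (1,3) is planar and fully conjugated; 3 ring double bonds give 6 π electrons. Since 6 = 4n+2 (n=1), it is aromatic (pyrimidine).
The 5-membered ring with two adjacent nitrogens (one N–H, one =N–) is planar and fully conjugated; 2 ring double bonds (4 π electrons) plus a heteroatom lone pair (2) give 6 π electrons. Since 6 = 4n+2 (n=1), it is aromatic (pyrazole).
The 6-membered ring with one oxygen and one N–H (1,4) has only sp³ atoms, so it is not fully conjugated — not aromatic (morpholine).
The 4-membered ring has only sp² ring atoms; a planar conformation would have a fully conjugated π system of 4 electrons. But 4 = 4(1), which is 4n not 4n+2, so it is not aromatic (cyclobutadiene) — cyclobutadiene is antiaromatic and distorts to a rectangle.
The 5-membered ring is planar and fully conjugated; 2 ring double bonds (4 π electrons) plus the carbanion lone pair (2) give 6 π electrons. 6 = 4(1)+2, so it is aromatic (cyclopentadienyl anion).
4 of the 6 rings are aromatic. Total: 4.

4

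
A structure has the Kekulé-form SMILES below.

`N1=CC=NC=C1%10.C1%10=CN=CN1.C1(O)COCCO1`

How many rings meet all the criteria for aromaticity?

The SMILES encodes a six-membered ring with nitrogens at positions 1 and 4 and three alternating double bonds; a five-membered ring with nitrogens at positions 1 and 3 (one bearing H, one in a C=N bond) and two double bonds; a six-membered saturated ring with oxygens at positions 1 and 4.
The 6-membered ring with two nitrogens (1,4) has a continuous p-orbital overlap around the ring; 3 ring double bonds give 6 π electrons. 6 = 4(1)+2, so it is aromatic (pyrazine).
The 5-membered ring with two nitrogens (one N–H, one =N–) is planar and fully conjugated; 2 ring double bonds (4 π electrons) plus a heteroatom lone pair (2) give 6 π electrons. Since 6 = 4n+2 (n=1), it is aromatic (imidazole).
The 6-membered ring with two oxygens (1,4) has only sp³ atoms, so it is not fully conjugated — not aromatic (1,4-dioxane).
2 of the 3 rings are aromatic. Total: 2.

2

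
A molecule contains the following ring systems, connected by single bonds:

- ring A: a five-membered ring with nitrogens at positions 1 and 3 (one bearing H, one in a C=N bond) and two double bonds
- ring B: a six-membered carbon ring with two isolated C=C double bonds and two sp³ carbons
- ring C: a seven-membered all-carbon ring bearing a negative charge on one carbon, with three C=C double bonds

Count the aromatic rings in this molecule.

Ring A is planar and fully conjugated; 2 ring double bonds (4 π electrons) plus a heteroatom lone pair (2) give 6 π electrons. That satisfies 4n+2 with n=1, so ring A is aromatic (imidazole).
Ring B has two sp³ carbons, so it is not fully conjugated — not aromatic (1,4-cyclohexadiene).
Ring C has only sp² ring atoms; a planar conformation would have a fully conjugated π system of 8 electrons. But 8 = 4(2), which is 4n not 4n+2, so ring C is not aromatic (cycloheptatrienyl anion).
Aromatic: A. Total: 1.

1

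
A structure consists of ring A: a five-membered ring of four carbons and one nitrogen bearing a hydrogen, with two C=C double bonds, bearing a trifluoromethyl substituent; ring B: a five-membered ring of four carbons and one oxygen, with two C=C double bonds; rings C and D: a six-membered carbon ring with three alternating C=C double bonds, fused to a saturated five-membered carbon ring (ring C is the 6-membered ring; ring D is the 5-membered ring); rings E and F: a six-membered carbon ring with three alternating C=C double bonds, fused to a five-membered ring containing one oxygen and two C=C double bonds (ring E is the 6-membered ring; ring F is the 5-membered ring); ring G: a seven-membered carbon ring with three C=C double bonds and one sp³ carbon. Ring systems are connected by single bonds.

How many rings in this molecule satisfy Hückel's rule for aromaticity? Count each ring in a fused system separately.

Ring A is planar and fully conjugated; 2 ring double bonds (4 π electrons) plus a heteroatom lone pair (2) give 6 π electrons. That satisfies 4n+2 with n=1, so ring A is aromatic (pyrrole).
Ring B is fully conjugated (every ring atom contributes a p orbital); 2 ring double bonds (4 π electrons) plus a heteroatom lone pair (2) give 6 π electrons. Since 6 = 4n+2 (n=1), ring B is aromatic (furan).
Ring C is fully conjugated (every ring atom contributes a p orbital); 3 ring double bonds give 6 π electrons. That satisfies 4n+2 with n=1, so ring C is aromatic (benzene ring).
Ring D has three sp³ carbons, so it is not fully conjugated — not aromatic (cyclopentane ring).
Rings E and F form a fused bicyclic system (with one oxygen) with 9 sp² atoms and 10 π electrons from ring double bonds plus a heteroatom lone pair. 10 = 4(2)+2, so the system is aromatic and both rings count as aromatic (benzofuran).
Ring G has one sp³ carbon, so it is not fully conjugated — not aromatic (cycloheptatriene).
Aromatic: A, B, C, E, F. Total: 5.

5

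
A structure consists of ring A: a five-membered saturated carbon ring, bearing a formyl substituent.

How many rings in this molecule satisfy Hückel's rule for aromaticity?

Ring A has only sp³ atoms, so it is not fully conjugated — not aromatic (cyclopentane).

0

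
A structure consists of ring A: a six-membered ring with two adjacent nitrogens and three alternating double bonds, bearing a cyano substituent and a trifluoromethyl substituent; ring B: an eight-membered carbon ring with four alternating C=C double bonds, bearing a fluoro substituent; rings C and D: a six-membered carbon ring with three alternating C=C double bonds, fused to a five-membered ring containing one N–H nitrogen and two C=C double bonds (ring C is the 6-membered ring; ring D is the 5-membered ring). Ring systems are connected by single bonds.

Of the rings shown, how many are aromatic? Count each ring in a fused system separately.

3

Ring A is fully conjugated (every ring atom contributes a p orbital); 3 ring double bonds give 6 π electrons. Since 6 = 4n+2 (n=1), ring A is aromatic (pyridazine).
Ring B has only sp² ring atoms; a planar conformation would have a fully conjugated π system of 8 electrons. But 8 = 4(2), which is 4n not 4n+2, so ring B is not aromatic (cyclooctatetraene) — cyclooctatetraene distorts into a non-planar tub to avoid antiaromaticity.
Rings C and D form a fused bicyclic system (with one N–H) with 9 sp² atoms and 10 π electrons from ring double bonds plus a heteroatom lone pair. 10 = 4(2)+2, so the system is aromatic and both rings count as aromatic (indole).
Aromatic: A, C, D. Total: 3.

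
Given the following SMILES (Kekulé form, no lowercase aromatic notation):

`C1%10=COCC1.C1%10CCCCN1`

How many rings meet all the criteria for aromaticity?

The SMILES encodes a five-membered ring of four carbons and one oxygen, with one C=C double bond and two sp³ carbons; a six-membered saturated ring of five carbons and one N–H nitrogen.
The 5-membered ring with one oxygen has two sp³ carbons, so it is not fully conjugated — not aromatic (2,3-dihydrofuran).
The 6-membered ring with one N–H has only sp³ atoms, so it is not fully conjugated — not aromatic (piperidine).
None of the rings are aromatic. Total: 0.

0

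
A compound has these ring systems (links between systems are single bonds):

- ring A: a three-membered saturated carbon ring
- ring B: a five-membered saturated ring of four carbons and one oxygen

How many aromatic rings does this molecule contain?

Ring A has only sp³ atoms, so it is not fully conjugated — not aromatic (cyclopropane).
Ring B has only sp³ atoms, so it is not fully conjugated — not aromatic (tetrahydrofuran).
No ring is aromatic. Total: 0.

0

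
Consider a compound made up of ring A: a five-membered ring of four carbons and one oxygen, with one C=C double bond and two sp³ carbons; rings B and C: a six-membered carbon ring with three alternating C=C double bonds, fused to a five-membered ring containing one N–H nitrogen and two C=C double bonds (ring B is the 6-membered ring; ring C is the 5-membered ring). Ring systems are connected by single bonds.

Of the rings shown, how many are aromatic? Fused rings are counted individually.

2

Ring A has two sp³ carbons, so it is not fully conjugated — not aromatic (2,3-dihydrofuran).
Rings B and C form a fused bicyclic system (with one N–H) with 9 sp² atoms and 10 π electrons from ring double bonds plus a heteroatom lone pair. 10 = 4(2)+2, so the system is aromatic and both rings count as aromatic (indole).
Aromatic: B, C. Total: 2.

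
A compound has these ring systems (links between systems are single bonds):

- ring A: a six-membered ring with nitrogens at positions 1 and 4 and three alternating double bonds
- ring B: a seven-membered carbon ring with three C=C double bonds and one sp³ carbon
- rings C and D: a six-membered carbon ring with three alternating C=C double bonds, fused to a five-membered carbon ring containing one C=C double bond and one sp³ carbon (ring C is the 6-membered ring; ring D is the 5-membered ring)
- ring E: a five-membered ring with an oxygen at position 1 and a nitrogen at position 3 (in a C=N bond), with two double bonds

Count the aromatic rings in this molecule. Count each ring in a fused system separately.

3

Ring A has a continuous p-orbital overlap around the ring; 3 ring double bonds give 6 π electrons. 6 = 4(1)+2, so ring A is aromatic (pyrazine).
Ring B has one sp³ carbon, so it is not fully conjugated — not aromatic (cycloheptatriene).
Ring C is planar and fully conjugated; 3 ring double bonds give 6 π electrons. Since 6 = 4n+2 (n=1), ring C is aromatic (benzene ring).
Ring D has one sp³ carbon, so it is not fully conjugated — not aromatic (cyclopentene ring).
Ring E has a continuous p-orbital overlap around the ring; 2 ring double bonds (4 π electrons) plus a heteroatom lone pair (2) give 6 π electrons. 6 = 4(1)+2, so ring E is aromatic (oxazole).
Aromatic: A, C, E. Total: 3.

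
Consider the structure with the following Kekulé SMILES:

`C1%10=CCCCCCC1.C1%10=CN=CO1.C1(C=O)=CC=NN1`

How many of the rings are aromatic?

The SMILES encodes an eight-membered carbon ring with one C=C double bond; a five-membered ring with an oxygen at position 1 and a nitrogen at position 3 (in a C=N bond), with two double bonds; a five-membered ring with two adjacent nitrogens (one bearing H, one in a double bond) and two double bonds.
The 8-membered ring has six sp³ carbons, so it is not fully conjugated — not aromatic (cyclooctene).
The 5-membered ring with one oxygen and one =N– is fully conjugated (every ring atom contributes a p orbital); 2 ring double bonds (4 π electrons) plus a heteroatom lone pair (2) give 6 π electrons. Since 6 = 4n+2 (n=1), it is aromatic (oxazole).
The 5-membered ring with two adjacent nitrogens (one N–H, one =N–) is planar and fully conjugated; 2 ring double bonds (4 π electrons) plus a heteroatom lone pair (2) give 6 π electrons. 6 = 4(1)+2, so it is aromatic (pyrazole).
2 of the 3 rings are aromatic. Total: 2.

2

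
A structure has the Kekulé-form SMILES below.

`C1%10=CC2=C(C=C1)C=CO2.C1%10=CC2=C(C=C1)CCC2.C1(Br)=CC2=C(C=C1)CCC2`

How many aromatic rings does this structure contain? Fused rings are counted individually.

4

The SMILES encodes a six-membered carbon ring with three alternating C=C double bonds, fused to a five-membered ring containing one oxygen and two C=C double bonds; a six-membered carbon ring with three alternating C=C double bonds, fused to a saturated five-membered carbon ring; a six-membered carbon ring with three alternating C=C double bonds, fused to a saturated five-membered carbon ring.
The fused 6/5-membered bicyclic (with one oxygen) is a single π system with 9 sp² atoms and 10 π electrons from ring double bonds plus a heteroatom lone pair. 10 = 4(2)+2, so the system is aromatic and both rings count as aromatic (benzofuran).
The 6-membered ring is fully conjugated (every ring atom contributes a p orbital); 3 ring double bonds give 6 π electrons. Since 6 = 4n+2 (n=1), it is aromatic (benzene ring).
The 5-membered ring has three sp³ carbons, so it is not fully conjugated — not aromatic (cyclopentane ring).
The second 6-membered ring is planar and fully conjugated; 3 ring double bonds give 6 π electrons. That satisfies 4n+2 with n=1, so it is aromatic (benzene ring).
The second 5-membered ring has three sp³ carbons, so it is not fully conjugated — not aromatic (cyclopentane ring).
4 of the 6 rings are aromatic. Total: 4.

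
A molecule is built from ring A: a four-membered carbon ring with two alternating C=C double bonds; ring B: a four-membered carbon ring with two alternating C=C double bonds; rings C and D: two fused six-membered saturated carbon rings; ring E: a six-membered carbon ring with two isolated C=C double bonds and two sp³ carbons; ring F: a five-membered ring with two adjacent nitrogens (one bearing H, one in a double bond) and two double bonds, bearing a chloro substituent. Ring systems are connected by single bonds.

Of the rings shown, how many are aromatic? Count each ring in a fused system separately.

Ring A has only sp² ring atoms; a planar conformation would have a fully conjugated π system of 4 electrons. But 4 = 4(1), which is 4n not 4n+2, so ring A is not aromatic (cyclobutadiene) — cyclobutadiene is antiaromatic and distorts to a rectangle.
Ring B has only sp² ring atoms; a planar conformation would have a fully conjugated π system of 4 electrons. But 4 = 4(1), which is 4n not 4n+2, so ring B is not aromatic (cyclobutadiene) — cyclobutadiene is antiaromatic and distorts to a rectangle.
Ring C has only sp³ atoms, so it is not fully conjugated — not aromatic (cyclohexane ring).
Ring D has only sp³ atoms, so it is not fully conjugated — not aromatic (cyclohexane ring).
Ring E has two sp³ carbons, so it is not fully conjugated — not aromatic (1,4-cyclohexadiene).
Ring F is planar and fully conjugated; 2 ring double bonds (4 π electrons) plus a heteroatom lone pair (2) give 6 π electrons. That satisfies 4n+2 with n=1, so ring F is aromatic (pyrazole).
Aromatic: F. Total: 1.

1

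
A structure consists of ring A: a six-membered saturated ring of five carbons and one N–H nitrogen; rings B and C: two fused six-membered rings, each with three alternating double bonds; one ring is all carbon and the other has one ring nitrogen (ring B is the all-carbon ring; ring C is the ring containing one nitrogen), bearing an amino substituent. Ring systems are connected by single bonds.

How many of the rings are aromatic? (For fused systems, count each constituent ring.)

Ring A has only sp³ atoms, so it is not fully conjugated — not aromatic (piperidine).
Rings B and C form a fused bicyclic system (with one nitrogen) with 10 sp² atoms and 10 π electrons from ring double bonds. 10 = 4(2)+2, so the system is aromatic and both rings count as aromatic (quinoline).
Aromatic: B, C. Total: 2.

2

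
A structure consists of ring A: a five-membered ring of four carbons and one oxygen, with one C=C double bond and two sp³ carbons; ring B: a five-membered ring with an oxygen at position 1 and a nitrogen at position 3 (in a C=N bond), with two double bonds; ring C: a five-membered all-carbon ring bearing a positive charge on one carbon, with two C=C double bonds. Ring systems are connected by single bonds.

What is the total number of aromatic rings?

Ring A has two sp³ carbons, so it is not fully conjugated — not aromatic (2,3-dihydrofuran).
Ring B is fully conjugated (every ring atom contributes a p orbital); 2 ring double bonds (4 π electrons) plus a heteroatom lone pair (2) give 6 π electrons. That satisfies 4n+2 with n=1, so ring B is aromatic (oxazole).
Ring C has only sp² ring atoms; a planar conformation would have a fully conjugated π system of 4 electrons. But 4 = 4(1), which is 4n not 4n+2, so ring C is not aromatic (cyclopentadienyl cation).
Aromatic: B. Total: 1.

1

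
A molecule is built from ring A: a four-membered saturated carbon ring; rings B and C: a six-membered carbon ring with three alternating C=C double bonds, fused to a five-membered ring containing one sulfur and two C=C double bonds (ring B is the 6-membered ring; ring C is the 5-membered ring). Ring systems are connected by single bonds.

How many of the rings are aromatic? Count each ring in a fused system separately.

2

Ring A has only sp³ atoms, so it is not fully conjugated — not aromatic (cyclobutane).
Rings B and C form a fused bicyclic system (with one sulfur) with 9 sp² atoms and 10 π electrons from ring double bonds plus a heteroatom lone pair. 10 = 4(2)+2, so the system is aromatic and both rings count as aromatic (benzothiophene).
Aromatic: B, C. Total: 2.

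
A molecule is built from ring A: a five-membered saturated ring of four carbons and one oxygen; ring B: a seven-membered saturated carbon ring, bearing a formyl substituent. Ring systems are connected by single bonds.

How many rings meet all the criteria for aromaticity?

Ring A has only sp³ atoms, so it is not fully conjugated — not aromatic (tetrahydrofuran).
Ring B has only sp³ atoms, so it is not fully conjugated — not aromatic (cycloheptane).
No ring is aromatic. Total: 0.

0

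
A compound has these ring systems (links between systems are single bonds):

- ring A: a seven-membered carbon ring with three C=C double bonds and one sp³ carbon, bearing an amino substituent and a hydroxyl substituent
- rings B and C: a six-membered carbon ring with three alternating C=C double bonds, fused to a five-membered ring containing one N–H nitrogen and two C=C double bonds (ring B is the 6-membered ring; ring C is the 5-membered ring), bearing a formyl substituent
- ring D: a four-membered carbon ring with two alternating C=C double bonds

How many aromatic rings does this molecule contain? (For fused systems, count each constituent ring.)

Ring A has one sp³ carbon, so it is not fully conjugated — not aromatic (cycloheptatriene).
Rings B and C form a fused bicyclic system (with one N–H) with 9 sp² atoms and 10 π electrons from ring double bonds plus a heteroatom lone pair. 10 = 4(2)+2, so the system is aromatic and both rings count as aromatic (indole).
Ring D has only sp² ring atoms; a planar conformation would have a fully conjugated π system of 4 electrons. But 4 = 4(1), which is 4n not 4n+2, so ring D is not aromatic (cyclobutadiene) — cyclobutadiene is antiaromatic and distorts to a rectangle.
Aromatic: B, C. Total: 2.

2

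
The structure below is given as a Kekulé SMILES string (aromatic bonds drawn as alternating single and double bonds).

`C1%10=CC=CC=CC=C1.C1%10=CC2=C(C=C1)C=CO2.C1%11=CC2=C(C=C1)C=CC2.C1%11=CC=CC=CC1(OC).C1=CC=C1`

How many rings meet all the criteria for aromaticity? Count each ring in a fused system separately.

The SMILES encodes an eight-membered carbon ring with four alternating C=C double bonds; a six-membered carbon ring with three alternating C=C double bonds, fused to a five-membered ring containing one oxygen and two C=C double bonds; a six-membered carbon ring with three alternating C=C double bonds, fused to a five-membered carbon ring containing one C=C double bond and one sp³ carbon; a seven-membered carbon ring with three C=C double bonds and one sp³ carbon; a four-membered carbon ring with two alternating C=C double bonds.
The 8-membered ring has only sp² ring atoms; a planar conformation would have a fully conjugated π system of 8 electrons. But 8 = 4(2), which is 4n not 4n+2, so it is not aromatic (cyclooctatetraene) — cyclooctatetraene distorts into a non-planar tub to avoid antiaromaticity.
The fused 6/5-membered bicyclic (with one oxygen) is a single π system with 9 sp² atoms and 10 π electrons from ring double bonds plus a heteroatom lone pair. 10 = 4(2)+2, so the system is aromatic and both rings count as aromatic (benzofuran).
The 6-membered ring is planar and fully conjugated; 3 ring double bonds give 6 π electrons. That satisfies 4n+2 with n=1, so it is aromatic (benzene ring).
The 5-membered ring has one sp³ carbon, so it is not fully conjugated — not aromatic (cyclopentene ring).
The 7-membered ring has one sp³ carbon, so it is not fully conjugated — not aromatic (cycloheptatriene).
The 4-membered ring has only sp² ring atoms; a planar conformation would have a fully conjugated π system of 4 electrons. But 4 = 4(1), which is 4n not 4n+2, so it is not aromatic (cyclobutadiene) — cyclobutadiene is antiaromatic and distorts to a rectangle.
3 of the 7 rings are aromatic. Total: 3.

3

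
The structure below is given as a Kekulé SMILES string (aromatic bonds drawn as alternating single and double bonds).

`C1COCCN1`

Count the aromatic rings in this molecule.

0

The SMILES encodes a six-membered saturated ring with an oxygen and an N–H nitrogen at positions 1 and 4.
The 6-membered ring with one oxygen and one N–H (1,4) has only sp³ atoms, so it is not fully conjugated — not aromatic (morpholine).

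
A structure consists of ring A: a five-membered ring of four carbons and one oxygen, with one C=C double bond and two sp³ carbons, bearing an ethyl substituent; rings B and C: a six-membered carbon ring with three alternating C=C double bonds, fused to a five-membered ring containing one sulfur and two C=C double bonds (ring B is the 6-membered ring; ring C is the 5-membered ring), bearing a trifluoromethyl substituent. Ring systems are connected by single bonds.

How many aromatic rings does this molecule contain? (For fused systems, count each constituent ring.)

Ring A has two sp³ carbons, so it is not fully conjugated — not aromatic (2,3-dihydrofuran).
Rings B and C form a fused bicyclic system (with one sulfur) with 9 sp² atoms and 10 π electrons from ring double bonds plus a heteroatom lone pair. 10 = 4(2)+2, so the system is aromatic and both rings count as aromatic (benzothiophene).
Aromatic: B, C. Total: 2.

2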